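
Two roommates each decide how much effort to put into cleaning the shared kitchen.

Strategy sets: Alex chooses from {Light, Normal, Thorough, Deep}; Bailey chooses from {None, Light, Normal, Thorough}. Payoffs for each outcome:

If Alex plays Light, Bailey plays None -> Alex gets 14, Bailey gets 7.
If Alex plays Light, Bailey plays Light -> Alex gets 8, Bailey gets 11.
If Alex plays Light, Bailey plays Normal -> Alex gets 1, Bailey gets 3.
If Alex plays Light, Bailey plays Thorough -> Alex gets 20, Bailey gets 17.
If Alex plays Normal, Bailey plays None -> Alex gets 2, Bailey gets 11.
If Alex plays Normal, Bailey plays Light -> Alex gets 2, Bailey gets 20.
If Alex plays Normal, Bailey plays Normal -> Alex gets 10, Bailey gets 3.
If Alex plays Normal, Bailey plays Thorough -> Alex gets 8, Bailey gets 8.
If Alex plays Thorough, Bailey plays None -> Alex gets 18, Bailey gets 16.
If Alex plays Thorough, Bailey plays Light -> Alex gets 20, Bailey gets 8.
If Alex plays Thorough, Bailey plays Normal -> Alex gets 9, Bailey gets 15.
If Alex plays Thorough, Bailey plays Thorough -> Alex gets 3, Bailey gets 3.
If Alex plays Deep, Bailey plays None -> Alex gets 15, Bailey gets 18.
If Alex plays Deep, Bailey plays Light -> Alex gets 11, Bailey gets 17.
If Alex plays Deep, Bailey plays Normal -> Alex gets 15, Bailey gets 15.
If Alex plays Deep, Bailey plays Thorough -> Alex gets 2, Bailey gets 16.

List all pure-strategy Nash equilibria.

Alex against None: payoffs 14, 2, 18, 15 → best response Thorough.
Alex against Light: payoffs 8, 2, 20, 11 → best response Thorough.
Alex against Normal: payoffs 1, 10, 9, 15 → best response Deep.
Alex against Thorough: payoffs 20, 8, 3, 2 → best response Light.
Bailey against Light: payoffs 7, 11, 3, 17 → best response Thorough.
Bailey against Normal: payoffs 11, 20, 3, 8 → best response Light.
Bailey against Thorough: payoffs 16, 8, 15, 3 → best response None.
Bailey against Deep: payoffs 18, 17, 15, 16 → best response None.
Mutual best responses: (Light, Thorough); (Thorough, None).

(Light, Thorough), (Thorough, None)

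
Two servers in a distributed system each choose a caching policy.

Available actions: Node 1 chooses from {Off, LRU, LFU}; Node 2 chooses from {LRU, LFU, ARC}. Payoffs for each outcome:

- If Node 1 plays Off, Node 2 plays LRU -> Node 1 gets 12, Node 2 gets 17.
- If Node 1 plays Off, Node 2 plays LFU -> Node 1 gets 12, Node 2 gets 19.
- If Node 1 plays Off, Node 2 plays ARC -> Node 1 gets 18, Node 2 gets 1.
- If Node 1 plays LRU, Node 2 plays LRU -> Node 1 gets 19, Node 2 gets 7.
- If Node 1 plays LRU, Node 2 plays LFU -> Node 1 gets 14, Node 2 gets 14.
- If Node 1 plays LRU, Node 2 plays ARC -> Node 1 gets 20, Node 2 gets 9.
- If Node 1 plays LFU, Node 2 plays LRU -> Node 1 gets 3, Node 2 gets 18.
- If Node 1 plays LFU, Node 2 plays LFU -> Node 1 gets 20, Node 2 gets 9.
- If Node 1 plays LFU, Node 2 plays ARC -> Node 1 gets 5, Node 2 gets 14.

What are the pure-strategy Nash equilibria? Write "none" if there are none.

Node 1 against LRU: payoffs 12, 19, 3 → best response LRU.
Node 1 against LFU: payoffs 12, 14, 20 → best response LFU.
Node 1 against ARC: payoffs 18, 20, 5 → best response LRU.
Node 2 against Off: payoffs 17, 19, 1 → best response LFU.
Node 2 against LRU: payoffs 7, 14, 9 → best response LFU.
Node 2 against LFU: payoffs 18, 9, 14 → best response LRU.
No profile is a mutual best response for all players.

none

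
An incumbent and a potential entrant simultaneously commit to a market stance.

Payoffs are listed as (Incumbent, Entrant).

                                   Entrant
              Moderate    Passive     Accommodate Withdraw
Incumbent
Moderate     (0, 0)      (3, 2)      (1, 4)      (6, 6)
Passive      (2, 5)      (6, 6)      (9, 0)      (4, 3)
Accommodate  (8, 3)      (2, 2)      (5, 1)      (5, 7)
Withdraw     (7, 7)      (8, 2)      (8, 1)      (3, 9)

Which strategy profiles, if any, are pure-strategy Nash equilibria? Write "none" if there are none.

Pure NE: (Moderate, Withdraw)

(Moderate, Moderate): Incumbent can switch to Passive (0 → 2). Not NE.
(Moderate, Passive): Incumbent can switch to Passive (3 → 6). Not NE.
(Moderate, Accommodate): Incumbent can switch to Passive (1 → 9). Not NE.
(Moderate, Withdraw): Incumbent gets 6, best alternative 5; Entrant gets 6, best alternative 4. No profitable deviation — NE.
(Passive, Moderate): Incumbent can switch to Accommodate (2 → 8). Not NE.
(Passive, Passive): Incumbent can switch to Withdraw (6 → 8). Not NE.
(Passive, Accommodate): Entrant can switch to Moderate (0 → 5). Not NE.
(Passive, Withdraw): Incumbent can switch to Moderate (4 → 6). Not NE.
(Accommodate, Moderate): Entrant can switch to Withdraw (3 → 7). Not NE.
(The remaining 7 profiles each have a profitable deviation by the same check.)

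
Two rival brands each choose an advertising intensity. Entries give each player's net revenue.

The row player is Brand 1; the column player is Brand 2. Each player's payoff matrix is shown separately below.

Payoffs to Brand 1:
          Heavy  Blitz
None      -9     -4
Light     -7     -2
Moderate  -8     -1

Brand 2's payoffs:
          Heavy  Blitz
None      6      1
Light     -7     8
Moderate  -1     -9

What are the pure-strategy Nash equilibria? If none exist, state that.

none

For each strategy profile, look for a profitable unilateral deviation.
(None, Heavy): Brand 1 can switch to Light (-9 → -7). Not NE.
(None, Blitz): Brand 1 can switch to Light (-4 → -2). Not NE.
(Light, Heavy): Brand 2 can switch to Blitz (-7 → 8). Not NE.
(Light, Blitz): Brand 1 can switch to Moderate (-2 → -1). Not NE.
(Moderate, Heavy): Brand 1 can switch to Light (-8 → -7). Not NE.
(Moderate, Blitz): Brand 2 can switch to Heavy (-9 → -1). Not NE.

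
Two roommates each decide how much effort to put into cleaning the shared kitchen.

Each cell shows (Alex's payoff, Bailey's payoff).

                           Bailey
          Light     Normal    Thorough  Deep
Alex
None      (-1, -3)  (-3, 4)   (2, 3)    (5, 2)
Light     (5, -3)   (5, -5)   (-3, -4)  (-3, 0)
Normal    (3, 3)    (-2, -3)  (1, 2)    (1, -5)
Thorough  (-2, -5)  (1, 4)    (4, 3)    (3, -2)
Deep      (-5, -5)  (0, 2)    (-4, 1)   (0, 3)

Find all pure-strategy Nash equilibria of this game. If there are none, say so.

Alex against Light: payoffs -1, 5, 3, -2, -5 → best response Light.
Alex against Normal: payoffs -3, 5, -2, 1, 0 → best response Light.
Alex against Thorough: payoffs 2, -3, 1, 4, -4 → best response Thorough.
Alex against Deep: payoffs 5, -3, 1, 3, 0 → best response None.
Bailey against None: payoffs -3, 4, 3, 2 → best response Normal.
Bailey against Light: payoffs -3, -5, -4, 0 → best response Deep.
Bailey against Normal: payoffs 3, -3, 2, -5 → best response Light.
Bailey against Thorough: payoffs -5, 4, 3, -2 → best response Normal.
Bailey against Deep: payoffs -5, 2, 1, 3 → best response Deep.
No profile is a mutual best response for all players.

none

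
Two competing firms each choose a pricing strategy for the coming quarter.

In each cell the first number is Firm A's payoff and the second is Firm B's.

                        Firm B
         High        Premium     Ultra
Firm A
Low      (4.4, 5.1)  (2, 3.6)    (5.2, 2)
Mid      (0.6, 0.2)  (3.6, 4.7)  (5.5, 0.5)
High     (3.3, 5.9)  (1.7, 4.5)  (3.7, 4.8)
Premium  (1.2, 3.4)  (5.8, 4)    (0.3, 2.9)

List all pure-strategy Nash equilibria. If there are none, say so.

Pure-strategy Nash equilibria: (Low, High) and (Premium, Premium)

Firm A against High: payoffs 4.4, 0.6, 3.3, 1.2 → best response Low.
Firm A against Premium: payoffs 2, 3.6, 1.7, 5.8 → best response Premium.
Firm A against Ultra: payoffs 5.2, 5.5, 3.7, 0.3 → best response Mid.
Firm B against Low: payoffs 5.1, 3.6, 2 → best response High.
Firm B against Mid: payoffs 0.2, 4.7, 0.5 → best response Premium.
Firm B against High: payoffs 5.9, 4.5, 4.8 → best response High.
Firm B against Premium: payoffs 3.4, 4, 2.9 → best response Premium.
Mutual best responses: (Low, High); (Premium, Premium).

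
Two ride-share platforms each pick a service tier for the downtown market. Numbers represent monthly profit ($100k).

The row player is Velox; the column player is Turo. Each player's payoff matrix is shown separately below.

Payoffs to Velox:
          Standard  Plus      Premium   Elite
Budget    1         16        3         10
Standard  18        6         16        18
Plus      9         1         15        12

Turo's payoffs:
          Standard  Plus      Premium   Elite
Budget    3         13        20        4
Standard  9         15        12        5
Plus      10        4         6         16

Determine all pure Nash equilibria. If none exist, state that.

Velox against Standard: payoffs 1, 18, 9 → best response Standard.
Velox against Plus: payoffs 16, 6, 1 → best response Budget.
Velox against Premium: payoffs 3, 16, 15 → best response Standard.
Velox against Elite: payoffs 10, 18, 12 → best response Standard.
Turo against Budget: payoffs 3, 13, 20, 4 → best response Premium.
Turo against Standard: payoffs 9, 15, 12, 5 → best response Plus.
Turo against Plus: payoffs 10, 4, 6, 16 → best response Elite.
No profile is a mutual best response for all players.

No pure-strategy Nash equilibrium.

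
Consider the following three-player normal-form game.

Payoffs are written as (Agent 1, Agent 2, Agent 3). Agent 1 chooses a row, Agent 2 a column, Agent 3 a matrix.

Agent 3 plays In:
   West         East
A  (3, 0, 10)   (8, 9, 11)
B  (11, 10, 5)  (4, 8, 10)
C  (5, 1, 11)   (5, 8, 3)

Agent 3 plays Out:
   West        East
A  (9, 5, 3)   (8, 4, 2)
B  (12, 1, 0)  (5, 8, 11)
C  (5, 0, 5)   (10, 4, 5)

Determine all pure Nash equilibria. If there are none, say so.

For each strategy profile, look for a profitable unilateral deviation.
(A, West, In): Agent 1 can switch to B (3 → 11). Not NE.
(A, West, Out): Agent 1 can switch to B (9 → 12). Not NE.
(A, East, In): Agent 1 gets 8, best alternative 5; Agent 2 gets 9, best alternative 0; Agent 3 gets 11, best alternative 2. No profitable deviation — NE.
(A, East, Out): Agent 1 can switch to C (8 → 10). Not NE.
(B, West, In): Agent 1 gets 11, best alternative 5; Agent 2 gets 10, best alternative 8; Agent 3 gets 5, best alternative 0. No profitable deviation — NE.
(B, West, Out): Agent 2 can switch to East (1 → 8). Not NE.
(B, East, In): Agent 1 can switch to A (4 → 8). Not NE.
(B, East, Out): Agent 1 can switch to A (5 → 8). Not NE.
(C, West, In): Agent 1 can switch to B (5 → 11). Not NE.
(C, West, Out): Agent 1 can switch to A (5 → 9). Not NE.
(C, East, Out): Agent 1 gets 10, best alternative 8; Agent 2 gets 4, best alternative 0; Agent 3 gets 5, best alternative 3. No profitable deviation — NE.
(The remaining 1 profile has a profitable deviation by the same check.)

The pure Nash equilibria are (A, East, In), (B, West, In), (C, East, Out).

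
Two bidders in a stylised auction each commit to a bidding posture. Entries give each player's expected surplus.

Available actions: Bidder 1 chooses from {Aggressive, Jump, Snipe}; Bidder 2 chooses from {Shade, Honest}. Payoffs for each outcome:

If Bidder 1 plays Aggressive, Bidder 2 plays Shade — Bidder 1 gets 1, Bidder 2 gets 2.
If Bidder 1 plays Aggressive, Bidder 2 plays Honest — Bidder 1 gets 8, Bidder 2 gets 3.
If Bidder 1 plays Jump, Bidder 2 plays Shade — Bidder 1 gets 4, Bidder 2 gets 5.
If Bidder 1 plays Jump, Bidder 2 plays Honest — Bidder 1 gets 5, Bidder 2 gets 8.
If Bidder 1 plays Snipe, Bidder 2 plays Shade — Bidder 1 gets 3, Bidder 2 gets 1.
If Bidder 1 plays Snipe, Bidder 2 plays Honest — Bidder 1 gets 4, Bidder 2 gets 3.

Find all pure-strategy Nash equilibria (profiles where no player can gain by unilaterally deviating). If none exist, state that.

The unique pure-strategy Nash equilibrium is (Aggressive, Honest).

(Aggressive, Shade): Bidder 1 can switch to Jump (1 → 4). Not NE.
(Aggressive, Honest): Bidder 1 gets 8, best alternative 5; Bidder 2 gets 3, best alternative 2. No profitable deviation — NE.
(Jump, Shade): Bidder 2 can switch to Honest (5 → 8). Not NE.
(Jump, Honest): Bidder 1 can switch to Aggressive (5 → 8). Not NE.
(Snipe, Shade): Bidder 1 can switch to Jump (3 → 4). Not NE.
(Snipe, Honest): Bidder 1 can switch to Aggressive (4 → 8). Not NE.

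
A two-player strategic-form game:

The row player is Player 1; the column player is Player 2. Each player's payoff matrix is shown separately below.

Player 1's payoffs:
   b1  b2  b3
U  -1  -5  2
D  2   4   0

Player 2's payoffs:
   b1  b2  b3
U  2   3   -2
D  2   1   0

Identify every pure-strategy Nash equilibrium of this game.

Pure NE: (D, b1)

(U, b1): Player 1 can switch to D (-1 → 2). Not NE.
(U, b2): Player 1 can switch to D (-5 → 4). Not NE.
(U, b3): Player 2 can switch to b1 (-2 → 2). Not NE.
(D, b1): Player 1 gets 2, best alternative -1; Player 2 gets 2, best alternative 1. No profitable deviation — NE.
(D, b2): Player 2 can switch to b1 (1 → 2). Not NE.
(D, b3): Player 1 can switch to U (0 → 2). Not NE.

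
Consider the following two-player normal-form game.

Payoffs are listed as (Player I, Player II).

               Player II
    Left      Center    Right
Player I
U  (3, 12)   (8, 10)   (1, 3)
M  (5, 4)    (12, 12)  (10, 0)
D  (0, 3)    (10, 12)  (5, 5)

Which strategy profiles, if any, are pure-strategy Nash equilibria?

(M, Center)

For each strategy profile, look for a profitable unilateral deviation.
(U, Left): Player I can switch to M (3 → 5). Not NE.
(U, Center): Player I can switch to M (8 → 12). Not NE.
(U, Right): Player I can switch to M (1 → 10). Not NE.
(M, Left): Player II can switch to Center (4 → 12). Not NE.
(M, Center): Player I gets 12, best alternative 10; Player II gets 12, best alternative 4. No profitable deviation — NE.
(M, Right): Player II can switch to Left (0 → 4). Not NE.
(D, Left): Player I can switch to U (0 → 3). Not NE.
(The remaining 2 profiles each have a profitable deviation by the same check.)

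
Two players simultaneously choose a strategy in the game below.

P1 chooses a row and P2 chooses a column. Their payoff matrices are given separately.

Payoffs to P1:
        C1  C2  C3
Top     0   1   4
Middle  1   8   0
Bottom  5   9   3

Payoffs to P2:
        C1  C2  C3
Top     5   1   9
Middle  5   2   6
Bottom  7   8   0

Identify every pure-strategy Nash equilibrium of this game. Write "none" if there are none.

The pure Nash equilibria are (Top, C3); (Bottom, C2).

(Top, C1): P1 can switch to Middle (0 → 1). Not NE.
(Top, C2): P1 can switch to Middle (1 → 8). Not NE.
(Top, C3): P1 gets 4, best alternative 3; P2 gets 9, best alternative 5. No profitable deviation — NE.
(Middle, C1): P1 can switch to Bottom (1 → 5). Not NE.
(Middle, C2): P1 can switch to Bottom (8 → 9). Not NE.
(Middle, C3): P1 can switch to Top (0 → 4). Not NE.
(Bottom, C1): P2 can switch to C2 (7 → 8). Not NE.
(Bottom, C2): P1 gets 9, best alternative 8; P2 gets 8, best alternative 7. No profitable deviation — NE.
(Bottom, C3): P1 can switch to Top (3 → 4). Not NE.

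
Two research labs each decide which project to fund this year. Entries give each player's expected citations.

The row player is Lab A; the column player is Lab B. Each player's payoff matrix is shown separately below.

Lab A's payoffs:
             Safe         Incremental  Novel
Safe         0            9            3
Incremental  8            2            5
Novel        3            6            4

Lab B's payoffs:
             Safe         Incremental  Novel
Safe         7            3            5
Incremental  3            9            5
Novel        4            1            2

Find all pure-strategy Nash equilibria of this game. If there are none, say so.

No pure-strategy Nash equilibrium.

Lab A against Safe: payoffs 0, 8, 3 → best response Incremental.
Lab A against Incremental: payoffs 9, 2, 6 → best response Safe.
Lab A against Novel: payoffs 3, 5, 4 → best response Incremental.
Lab B against Safe: payoffs 7, 3, 5 → best response Safe.
Lab B against Incremental: payoffs 3, 9, 5 → best response Incremental.
Lab B against Novel: payoffs 4, 1, 2 → best response Safe.
No profile is a mutual best response for all players.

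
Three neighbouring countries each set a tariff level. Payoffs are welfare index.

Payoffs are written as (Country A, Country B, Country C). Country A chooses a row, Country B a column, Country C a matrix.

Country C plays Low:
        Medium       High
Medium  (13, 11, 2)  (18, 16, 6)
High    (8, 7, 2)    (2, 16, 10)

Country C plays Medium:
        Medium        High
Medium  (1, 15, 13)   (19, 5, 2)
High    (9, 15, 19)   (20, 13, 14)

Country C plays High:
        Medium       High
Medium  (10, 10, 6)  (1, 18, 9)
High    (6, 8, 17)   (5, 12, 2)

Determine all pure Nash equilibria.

Pure NE: (High, Medium, Medium)

(Medium, Medium, Low): Country B can switch to High (11 → 16). Not NE.
(Medium, Medium, Medium): Country A can switch to High (1 → 9). Not NE.
(Medium, Medium, High): Country B can switch to High (10 → 18). Not NE.
(Medium, High, Low): Country C can switch to High (6 → 9). Not NE.
(Medium, High, Medium): Country A can switch to High (19 → 20). Not NE.
(Medium, High, High): Country A can switch to High (1 → 5). Not NE.
(High, Medium, Medium): Country A gets 9, best alternative 1; Country B gets 15, best alternative 13; Country C gets 19, best alternative 17. No profitable deviation — NE.
(The remaining 5 profiles each have a profitable deviation by the same check.)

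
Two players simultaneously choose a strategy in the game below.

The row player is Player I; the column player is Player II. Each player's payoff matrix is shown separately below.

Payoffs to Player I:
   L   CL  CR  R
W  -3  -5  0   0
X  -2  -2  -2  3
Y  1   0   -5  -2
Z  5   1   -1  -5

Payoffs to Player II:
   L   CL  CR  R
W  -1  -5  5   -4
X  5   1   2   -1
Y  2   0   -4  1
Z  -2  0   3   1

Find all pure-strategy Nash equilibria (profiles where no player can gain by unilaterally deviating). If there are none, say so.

Player I against L: payoffs -3, -2, 1, 5 → best response Z.
Player I against CL: payoffs -5, -2, 0, 1 → best response Z.
Player I against CR: payoffs 0, -2, -5, -1 → best response W.
Player I against R: payoffs 0, 3, -2, -5 → best response X.
Player II against W: payoffs -1, -5, 5, -4 → best response CR.
Player II against X: payoffs 5, 1, 2, -1 → best response L.
Player II against Y: payoffs 2, 0, -4, 1 → best response L.
Player II against Z: payoffs -2, 0, 3, 1 → best response CR.
Mutual best responses: (W, CR).

The unique pure-strategy Nash equilibrium is (W, CR).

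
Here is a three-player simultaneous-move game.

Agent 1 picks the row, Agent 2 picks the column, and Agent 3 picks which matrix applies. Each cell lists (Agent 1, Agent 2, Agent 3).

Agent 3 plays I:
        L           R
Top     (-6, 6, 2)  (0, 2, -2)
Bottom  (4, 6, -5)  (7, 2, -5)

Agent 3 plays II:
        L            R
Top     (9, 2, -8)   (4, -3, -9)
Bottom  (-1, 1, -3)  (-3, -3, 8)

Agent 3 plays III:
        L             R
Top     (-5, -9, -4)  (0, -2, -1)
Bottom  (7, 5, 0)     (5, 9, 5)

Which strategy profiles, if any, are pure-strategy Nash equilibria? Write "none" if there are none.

(Top, L, I): Agent 1 can switch to Bottom (-6 → 4). Not NE.
(Top, L, II): Agent 3 can switch to I (-8 → 2). Not NE.
(Top, L, III): Agent 1 can switch to Bottom (-5 → 7). Not NE.
(Top, R, I): Agent 1 can switch to Bottom (0 → 7). Not NE.
(Top, R, II): Agent 2 can switch to L (-3 → 2). Not NE.
(Top, R, III): Agent 1 can switch to Bottom (0 → 5). Not NE.
(Bottom, L, I): Agent 3 can switch to II (-5 → -3). Not NE.
(Bottom, L, II): Agent 1 can switch to Top (-1 → 9). Not NE.
(The remaining 4 profiles each have a profitable deviation by the same check.)

No pure-strategy Nash equilibrium.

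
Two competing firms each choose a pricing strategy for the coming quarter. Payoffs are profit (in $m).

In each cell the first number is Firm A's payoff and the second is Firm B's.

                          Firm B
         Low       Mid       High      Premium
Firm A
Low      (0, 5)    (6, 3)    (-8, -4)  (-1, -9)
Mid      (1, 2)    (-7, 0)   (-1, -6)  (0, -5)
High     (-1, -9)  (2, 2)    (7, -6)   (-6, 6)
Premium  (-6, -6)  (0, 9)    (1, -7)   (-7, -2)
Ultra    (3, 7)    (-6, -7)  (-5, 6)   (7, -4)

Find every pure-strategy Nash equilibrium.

The unique pure-strategy Nash equilibrium is (Ultra, Low).

Firm A against Low: payoffs 0, 1, -1, -6, 3 → best response Ultra.
Firm A against Mid: payoffs 6, -7, 2, 0, -6 → best response Low.
Firm A against High: payoffs -8, -1, 7, 1, -5 → best response High.
Firm A against Premium: payoffs -1, 0, -6, -7, 7 → best response Ultra.
Firm B against Low: payoffs 5, 3, -4, -9 → best response Low.
Firm B against Mid: payoffs 2, 0, -6, -5 → best response Low.
Firm B against High: payoffs -9, 2, -6, 6 → best response Premium.
Firm B against Premium: payoffs -6, 9, -7, -2 → best response Mid.
Firm B against Ultra: payoffs 7, -7, 6, -4 → best response Low.
Mutual best responses: (Ultra, Low).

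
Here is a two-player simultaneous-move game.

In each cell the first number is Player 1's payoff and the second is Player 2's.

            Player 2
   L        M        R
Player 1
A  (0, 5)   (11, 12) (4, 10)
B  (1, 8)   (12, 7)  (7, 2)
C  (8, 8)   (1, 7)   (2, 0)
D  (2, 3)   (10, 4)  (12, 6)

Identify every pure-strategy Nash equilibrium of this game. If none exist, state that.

(C, L), (D, R)

Player 1 against L: payoffs 0, 1, 8, 2 → best response C.
Player 1 against M: payoffs 11, 12, 1, 10 → best response B.
Player 1 against R: payoffs 4, 7, 2, 12 → best response D.
Player 2 against A: payoffs 5, 12, 10 → best response M.
Player 2 against B: payoffs 8, 7, 2 → best response L.
Player 2 against C: payoffs 8, 7, 0 → best response L.
Player 2 against D: payoffs 3, 4, 6 → best response R.
Mutual best responses: (C, L); (D, R).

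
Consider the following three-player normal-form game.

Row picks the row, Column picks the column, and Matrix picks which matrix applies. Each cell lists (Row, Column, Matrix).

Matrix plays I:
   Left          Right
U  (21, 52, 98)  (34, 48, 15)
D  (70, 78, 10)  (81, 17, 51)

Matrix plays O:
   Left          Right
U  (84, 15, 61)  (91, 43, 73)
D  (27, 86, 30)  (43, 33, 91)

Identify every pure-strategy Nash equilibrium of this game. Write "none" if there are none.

(U, Right, O)

Row against (Left, I): payoffs 21, 70 → best response D.
Row against (Left, O): payoffs 84, 27 → best response U.
Row against (Right, I): payoffs 34, 81 → best response D.
Row against (Right, O): payoffs 91, 43 → best response U.
Column against (U, I): payoffs 52, 48 → best response Left.
Column against (U, O): payoffs 15, 43 → best response Right.
Column against (D, I): payoffs 78, 17 → best response Left.
Column against (D, O): payoffs 86, 33 → best response Left.
Matrix against (U, Left): payoffs 98, 61 → best response I.
Matrix against (U, Right): payoffs 15, 73 → best response O.
Matrix against (D, Left): payoffs 10, 30 → best response O.
Matrix against (D, Right): payoffs 51, 91 → best response O.
Mutual best responses: (U, Right, O).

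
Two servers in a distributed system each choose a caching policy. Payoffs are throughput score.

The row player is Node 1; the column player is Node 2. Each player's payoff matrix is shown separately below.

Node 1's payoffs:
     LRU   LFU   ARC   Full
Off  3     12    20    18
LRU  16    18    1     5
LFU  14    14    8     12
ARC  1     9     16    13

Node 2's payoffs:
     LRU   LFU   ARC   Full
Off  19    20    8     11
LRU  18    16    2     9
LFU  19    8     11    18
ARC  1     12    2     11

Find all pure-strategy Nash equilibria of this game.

(LRU, LRU)

For each player, find the best response to each opponent profile; mutual best responses are the pure NE.
Node 1 against LRU: payoffs 3, 16, 14, 1 → best response LRU.
Node 1 against LFU: payoffs 12, 18, 14, 9 → best response LRU.
Node 1 against ARC: payoffs 20, 1, 8, 16 → best response Off.
Node 1 against Full: payoffs 18, 5, 12, 13 → best response Off.
Node 2 against Off: payoffs 19, 20, 8, 11 → best response LFU.
Node 2 against LRU: payoffs 18, 16, 2, 9 → best response LRU.
Node 2 against LFU: payoffs 19, 8, 11, 18 → best response LRU.
Node 2 against ARC: payoffs 1, 12, 2, 11 → best response LFU.
Mutual best responses: (LRU, LRU).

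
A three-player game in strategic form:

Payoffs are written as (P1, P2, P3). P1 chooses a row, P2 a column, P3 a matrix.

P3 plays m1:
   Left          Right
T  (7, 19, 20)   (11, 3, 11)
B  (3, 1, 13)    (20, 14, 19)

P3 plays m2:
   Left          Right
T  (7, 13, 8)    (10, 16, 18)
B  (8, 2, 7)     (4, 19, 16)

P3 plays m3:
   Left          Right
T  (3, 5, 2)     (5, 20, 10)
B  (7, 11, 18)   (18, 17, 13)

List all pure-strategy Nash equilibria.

The pure Nash equilibria are (T, Left, m1) and (T, Right, m2) and (B, Right, m1).

(T, Left, m1): P1 gets 7, best alternative 3; P2 gets 19, best alternative 3; P3 gets 20, best alternative 8. No profitable deviation — NE.
(T, Left, m2): P1 can switch to B (7 → 8). Not NE.
(T, Left, m3): P1 can switch to B (3 → 7). Not NE.
(T, Right, m1): P1 can switch to B (11 → 20). Not NE.
(T, Right, m2): P1 gets 10, best alternative 4; P2 gets 16, best alternative 13; P3 gets 18, best alternative 11. No profitable deviation — NE.
(T, Right, m3): P1 can switch to B (5 → 18). Not NE.
(B, Left, m1): P1 can switch to T (3 → 7). Not NE.
(B, Left, m2): P2 can switch to Right (2 → 19). Not NE.
(B, Left, m3): P2 can switch to Right (11 → 17). Not NE.
(B, Right, m1): P1 gets 20, best alternative 11; P2 gets 14, best alternative 1; P3 gets 19, best alternative 16. No profitable deviation — NE.
(B, Right, m2): P1 can switch to T (4 → 10). Not NE.
(B, Right, m3): P3 can switch to m1 (13 → 19). Not NE.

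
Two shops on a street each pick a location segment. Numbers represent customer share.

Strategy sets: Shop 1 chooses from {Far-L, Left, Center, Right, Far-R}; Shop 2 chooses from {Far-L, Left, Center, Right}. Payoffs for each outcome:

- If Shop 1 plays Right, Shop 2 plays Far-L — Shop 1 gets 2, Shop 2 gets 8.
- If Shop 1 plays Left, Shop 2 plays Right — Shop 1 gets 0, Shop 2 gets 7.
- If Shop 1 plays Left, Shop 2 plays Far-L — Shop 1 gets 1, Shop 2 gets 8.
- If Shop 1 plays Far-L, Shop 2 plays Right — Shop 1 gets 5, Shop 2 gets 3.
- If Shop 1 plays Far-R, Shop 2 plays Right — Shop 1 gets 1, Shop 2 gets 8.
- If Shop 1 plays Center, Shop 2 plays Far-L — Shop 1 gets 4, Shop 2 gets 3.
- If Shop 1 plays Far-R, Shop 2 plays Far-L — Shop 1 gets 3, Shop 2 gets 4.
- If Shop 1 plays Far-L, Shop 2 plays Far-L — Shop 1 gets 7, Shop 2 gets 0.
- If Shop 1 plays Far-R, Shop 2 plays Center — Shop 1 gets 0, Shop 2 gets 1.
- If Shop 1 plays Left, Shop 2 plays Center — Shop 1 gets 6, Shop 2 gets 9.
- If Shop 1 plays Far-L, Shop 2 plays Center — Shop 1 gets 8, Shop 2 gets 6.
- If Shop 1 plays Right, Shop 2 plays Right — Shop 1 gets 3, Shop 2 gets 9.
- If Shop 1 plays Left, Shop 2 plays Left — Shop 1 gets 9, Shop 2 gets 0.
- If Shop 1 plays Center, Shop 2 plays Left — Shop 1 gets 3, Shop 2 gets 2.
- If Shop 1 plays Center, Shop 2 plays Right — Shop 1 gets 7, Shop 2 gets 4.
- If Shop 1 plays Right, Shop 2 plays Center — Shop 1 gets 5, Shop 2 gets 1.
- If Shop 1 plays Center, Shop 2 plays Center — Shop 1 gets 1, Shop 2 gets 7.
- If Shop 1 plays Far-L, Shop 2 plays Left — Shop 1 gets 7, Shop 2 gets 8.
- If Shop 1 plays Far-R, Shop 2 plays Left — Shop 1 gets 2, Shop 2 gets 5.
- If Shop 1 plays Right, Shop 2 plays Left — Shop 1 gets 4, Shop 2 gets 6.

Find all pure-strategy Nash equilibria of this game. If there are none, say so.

Mark each player's best response to every combination of opponents' strategies; a profile where every player is best-responding is a pure Nash equilibrium.
Shop 1 against Far-L: payoffs 7, 1, 4, 2, 3 → best response Far-L.
Shop 1 against Left: payoffs 7, 9, 3, 4, 2 → best response Left.
Shop 1 against Center: payoffs 8, 6, 1, 5, 0 → best response Far-L.
Shop 1 against Right: payoffs 5, 0, 7, 3, 1 → best response Center.
Shop 2 against Far-L: payoffs 0, 8, 6, 3 → best response Left.
Shop 2 against Left: payoffs 8, 0, 9, 7 → best response Center.
Shop 2 against Center: payoffs 3, 2, 7, 4 → best response Center.
Shop 2 against Right: payoffs 8, 6, 1, 9 → best response Right.
Shop 2 against Far-R: payoffs 4, 5, 1, 8 → best response Right.
No profile is a mutual best response for all players.

This game has no pure Nash equilibrium.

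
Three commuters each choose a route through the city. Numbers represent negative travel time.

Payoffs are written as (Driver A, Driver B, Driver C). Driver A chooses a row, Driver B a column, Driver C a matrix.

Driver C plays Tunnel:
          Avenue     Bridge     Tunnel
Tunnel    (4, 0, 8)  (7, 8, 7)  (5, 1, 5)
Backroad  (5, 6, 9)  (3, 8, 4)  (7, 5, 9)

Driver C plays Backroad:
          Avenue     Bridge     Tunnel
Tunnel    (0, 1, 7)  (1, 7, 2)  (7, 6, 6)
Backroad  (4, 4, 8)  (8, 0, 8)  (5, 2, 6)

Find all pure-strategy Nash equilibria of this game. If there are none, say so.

Driver A against (Avenue, Tunnel): payoffs 4, 5 → best response Backroad.
Driver A against (Avenue, Backroad): payoffs 0, 4 → best response Backroad.
Driver A against (Bridge, Tunnel): payoffs 7, 3 → best response Tunnel.
Driver A against (Bridge, Backroad): payoffs 1, 8 → best response Backroad.
Driver A against (Tunnel, Tunnel): payoffs 5, 7 → best response Backroad.
Driver A against (Tunnel, Backroad): payoffs 7, 5 → best response Tunnel.
Driver B against (Tunnel, Tunnel): payoffs 0, 8, 1 → best response Bridge.
Driver B against (Tunnel, Backroad): payoffs 1, 7, 6 → best response Bridge.
Driver B against (Backroad, Tunnel): payoffs 6, 8, 5 → best response Bridge.
Driver B against (Backroad, Backroad): payoffs 4, 0, 2 → best response Avenue.
Driver C against (Tunnel, Avenue): payoffs 8, 7 → best response Tunnel.
Driver C against (Tunnel, Bridge): payoffs 7, 2 → best response Tunnel.
Driver C against (Tunnel, Tunnel): payoffs 5, 6 → best response Backroad.
Driver C against (Backroad, Avenue): payoffs 9, 8 → best response Tunnel.
Driver C against (Backroad, Bridge): payoffs 4, 8 → best response Backroad.
Driver C against (Backroad, Tunnel): payoffs 9, 6 → best response Tunnel.
Mutual best responses: (Tunnel, Bridge, Tunnel).

(Tunnel, Bridge, Tunnel)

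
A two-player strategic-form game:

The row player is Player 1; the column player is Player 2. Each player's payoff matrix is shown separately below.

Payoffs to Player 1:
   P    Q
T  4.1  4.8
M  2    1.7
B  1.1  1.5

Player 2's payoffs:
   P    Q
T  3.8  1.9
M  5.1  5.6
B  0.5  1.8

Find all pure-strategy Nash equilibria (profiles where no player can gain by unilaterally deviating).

(T, P)

For each player, find the best response to each opponent profile; mutual best responses are the pure NE.
Player 1 against P: payoffs 4.1, 2, 1.1 → best response T.
Player 1 against Q: payoffs 4.8, 1.7, 1.5 → best response T.
Player 2 against T: payoffs 3.8, 1.9 → best response P.
Player 2 against M: payoffs 5.1, 5.6 → best response Q.
Player 2 against B: payoffs 0.5, 1.8 → best response Q.
Mutual best responses: (T, P).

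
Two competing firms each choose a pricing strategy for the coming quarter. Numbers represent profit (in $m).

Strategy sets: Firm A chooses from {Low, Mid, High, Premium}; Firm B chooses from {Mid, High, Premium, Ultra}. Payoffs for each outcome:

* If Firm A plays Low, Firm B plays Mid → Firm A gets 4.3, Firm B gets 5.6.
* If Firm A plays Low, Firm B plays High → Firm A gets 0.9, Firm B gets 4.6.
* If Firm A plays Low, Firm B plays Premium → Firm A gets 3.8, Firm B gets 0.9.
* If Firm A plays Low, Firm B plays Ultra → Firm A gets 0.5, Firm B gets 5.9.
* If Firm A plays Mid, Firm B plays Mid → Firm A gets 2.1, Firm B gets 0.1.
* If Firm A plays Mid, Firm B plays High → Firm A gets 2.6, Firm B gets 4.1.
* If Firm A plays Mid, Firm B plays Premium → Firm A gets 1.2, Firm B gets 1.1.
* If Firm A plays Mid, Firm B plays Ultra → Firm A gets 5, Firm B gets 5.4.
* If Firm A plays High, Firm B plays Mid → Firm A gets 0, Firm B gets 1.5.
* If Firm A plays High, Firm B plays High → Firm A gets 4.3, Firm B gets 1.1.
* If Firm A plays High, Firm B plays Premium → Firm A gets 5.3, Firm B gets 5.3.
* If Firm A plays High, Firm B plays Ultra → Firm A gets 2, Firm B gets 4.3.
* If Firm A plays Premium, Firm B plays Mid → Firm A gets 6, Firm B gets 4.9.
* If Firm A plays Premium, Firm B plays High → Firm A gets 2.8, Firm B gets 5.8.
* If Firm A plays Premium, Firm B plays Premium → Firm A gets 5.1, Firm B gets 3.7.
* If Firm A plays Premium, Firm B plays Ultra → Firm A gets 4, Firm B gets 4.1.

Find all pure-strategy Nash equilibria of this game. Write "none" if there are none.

Mark each player's best response to every combination of opponents' strategies; a profile where every player is best-responding is a pure Nash equilibrium.
Firm A against Mid: payoffs 4.3, 2.1, 0, 6 → best response Premium.
Firm A against High: payoffs 0.9, 2.6, 4.3, 2.8 → best response High.
Firm A against Premium: payoffs 3.8, 1.2, 5.3, 5.1 → best response High.
Firm A against Ultra: payoffs 0.5, 5, 2, 4 → best response Mid.
Firm B against Low: payoffs 5.6, 4.6, 0.9, 5.9 → best response Ultra.
Firm B against Mid: payoffs 0.1, 4.1, 1.1, 5.4 → best response Ultra.
Firm B against High: payoffs 1.5, 1.1, 5.3, 4.3 → best response Premium.
Firm B against Premium: payoffs 4.9, 5.8, 3.7, 4.1 → best response High.
Mutual best responses: (Mid, Ultra); (High, Premium).

Pure-strategy Nash equilibria: (Mid, Ultra) and (High, Premium)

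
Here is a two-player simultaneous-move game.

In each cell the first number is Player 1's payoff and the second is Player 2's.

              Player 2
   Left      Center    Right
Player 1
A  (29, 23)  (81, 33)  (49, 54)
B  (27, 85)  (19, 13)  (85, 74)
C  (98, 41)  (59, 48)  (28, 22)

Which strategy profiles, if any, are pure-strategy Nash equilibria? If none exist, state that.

Mark each player's best response to every combination of opponents' strategies; a profile where every player is best-responding is a pure Nash equilibrium.
Player 1 against Left: payoffs 29, 27, 98 → best response C.
Player 1 against Center: payoffs 81, 19, 59 → best response A.
Player 1 against Right: payoffs 49, 85, 28 → best response B.
Player 2 against A: payoffs 23, 33, 54 → best response Right.
Player 2 against B: payoffs 85, 13, 74 → best response Left.
Player 2 against C: payoffs 41, 48, 22 → best response Center.
No profile is a mutual best response for all players.

There is no pure-strategy Nash equilibrium.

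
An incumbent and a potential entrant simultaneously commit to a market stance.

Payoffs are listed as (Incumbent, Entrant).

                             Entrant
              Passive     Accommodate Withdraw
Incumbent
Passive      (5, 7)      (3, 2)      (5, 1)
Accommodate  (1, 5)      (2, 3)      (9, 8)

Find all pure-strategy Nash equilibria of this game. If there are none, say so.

Pure-strategy Nash equilibria: (Passive, Passive), (Accommodate, Withdraw)

Mark each player's best response to every combination of opponents' strategies; a profile where every player is best-responding is a pure Nash equilibrium.
Incumbent against Passive: payoffs 5, 1 → best response Passive.
Incumbent against Accommodate: payoffs 3, 2 → best response Passive.
Incumbent against Withdraw: payoffs 5, 9 → best response Accommodate.
Entrant against Passive: payoffs 7, 2, 1 → best response Passive.
Entrant against Accommodate: payoffs 5, 3, 8 → best response Withdraw.
Mutual best responses: (Passive, Passive); (Accommodate, Withdraw).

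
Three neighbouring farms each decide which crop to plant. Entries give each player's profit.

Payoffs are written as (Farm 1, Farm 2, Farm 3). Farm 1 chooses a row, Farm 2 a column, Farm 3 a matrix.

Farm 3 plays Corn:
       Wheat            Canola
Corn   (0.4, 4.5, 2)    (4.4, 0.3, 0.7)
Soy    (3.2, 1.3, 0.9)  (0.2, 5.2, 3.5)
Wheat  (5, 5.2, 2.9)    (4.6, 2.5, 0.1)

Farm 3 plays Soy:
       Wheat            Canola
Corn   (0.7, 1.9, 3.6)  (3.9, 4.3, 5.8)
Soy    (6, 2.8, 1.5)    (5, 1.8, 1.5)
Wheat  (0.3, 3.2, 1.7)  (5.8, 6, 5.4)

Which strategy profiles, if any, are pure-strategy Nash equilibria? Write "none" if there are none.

Farm 1 against (Wheat, Corn): payoffs 0.4, 3.2, 5 → best response Wheat.
Farm 1 against (Wheat, Soy): payoffs 0.7, 6, 0.3 → best response Soy.
Farm 1 against (Canola, Corn): payoffs 4.4, 0.2, 4.6 → best response Wheat.
Farm 1 against (Canola, Soy): payoffs 3.9, 5, 5.8 → best response Wheat.
Farm 2 against (Corn, Corn): payoffs 4.5, 0.3 → best response Wheat.
Farm 2 against (Corn, Soy): payoffs 1.9, 4.3 → best response Canola.
Farm 2 against (Soy, Corn): payoffs 1.3, 5.2 → best response Canola.
Farm 2 against (Soy, Soy): payoffs 2.8, 1.8 → best response Wheat.
Farm 2 against (Wheat, Corn): payoffs 5.2, 2.5 → best response Wheat.
Farm 2 against (Wheat, Soy): payoffs 3.2, 6 → best response Canola.
Farm 3 against (Corn, Wheat): payoffs 2, 3.6 → best response Soy.
Farm 3 against (Corn, Canola): payoffs 0.7, 5.8 → best response Soy.
Farm 3 against (Soy, Wheat): payoffs 0.9, 1.5 → best response Soy.
Farm 3 against (Soy, Canola): payoffs 3.5, 1.5 → best response Corn.
Farm 3 against (Wheat, Wheat): payoffs 2.9, 1.7 → best response Corn.
Farm 3 against (Wheat, Canola): payoffs 0.1, 5.4 → best response Soy.
Mutual best responses: (Soy, Wheat, Soy); (Wheat, Wheat, Corn); (Wheat, Canola, Soy).

The pure Nash equilibria are (Soy, Wheat, Soy); (Wheat, Wheat, Corn); (Wheat, Canola, Soy).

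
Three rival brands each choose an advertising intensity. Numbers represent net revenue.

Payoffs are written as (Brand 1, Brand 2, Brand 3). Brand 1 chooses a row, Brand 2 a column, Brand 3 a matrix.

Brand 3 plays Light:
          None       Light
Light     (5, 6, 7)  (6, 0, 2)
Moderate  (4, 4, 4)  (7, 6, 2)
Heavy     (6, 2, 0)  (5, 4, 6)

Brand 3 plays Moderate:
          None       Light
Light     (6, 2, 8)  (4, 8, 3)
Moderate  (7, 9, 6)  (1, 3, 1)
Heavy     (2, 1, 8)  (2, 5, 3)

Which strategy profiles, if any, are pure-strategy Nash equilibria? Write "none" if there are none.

Brand 1 against (None, Light): payoffs 5, 4, 6 → best response Heavy.
Brand 1 against (None, Moderate): payoffs 6, 7, 2 → best response Moderate.
Brand 1 against (Light, Light): payoffs 6, 7, 5 → best response Moderate.
Brand 1 against (Light, Moderate): payoffs 4, 1, 2 → best response Light.
Brand 2 against (Light, Light): payoffs 6, 0 → best response None.
Brand 2 against (Light, Moderate): payoffs 2, 8 → best response Light.
Brand 2 against (Moderate, Light): payoffs 4, 6 → best response Light.
Brand 2 against (Moderate, Moderate): payoffs 9, 3 → best response None.
Brand 2 against (Heavy, Light): payoffs 2, 4 → best response Light.
Brand 2 against (Heavy, Moderate): payoffs 1, 5 → best response Light.
Brand 3 against (Light, None): payoffs 7, 8 → best response Moderate.
Brand 3 against (Light, Light): payoffs 2, 3 → best response Moderate.
Brand 3 against (Moderate, None): payoffs 4, 6 → best response Moderate.
Brand 3 against (Moderate, Light): payoffs 2, 1 → best response Light.
Brand 3 against (Heavy, None): payoffs 0, 8 → best response Moderate.
Brand 3 against (Heavy, Light): payoffs 6, 3 → best response Light.
Mutual best responses: (Light, Light, Moderate); (Moderate, None, Moderate); (Moderate, Light, Light).

Pure-strategy Nash equilibria: (Light, Light, Moderate) and (Moderate, None, Moderate) and (Moderate, Light, Light)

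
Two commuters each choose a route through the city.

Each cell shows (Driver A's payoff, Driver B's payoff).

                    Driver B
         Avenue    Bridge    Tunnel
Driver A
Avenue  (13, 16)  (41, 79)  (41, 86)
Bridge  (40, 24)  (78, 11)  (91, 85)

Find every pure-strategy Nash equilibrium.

(Avenue, Avenue): Driver A can switch to Bridge (13 → 40). Not NE.
(Avenue, Bridge): Driver A can switch to Bridge (41 → 78). Not NE.
(Avenue, Tunnel): Driver A can switch to Bridge (41 → 91). Not NE.
(Bridge, Avenue): Driver B can switch to Tunnel (24 → 85). Not NE.
(Bridge, Bridge): Driver B can switch to Avenue (11 → 24). Not NE.
(Bridge, Tunnel): Driver A gets 91, best alternative 41; Driver B gets 85, best alternative 24. No profitable deviation — NE.

(Bridge, Tunnel)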